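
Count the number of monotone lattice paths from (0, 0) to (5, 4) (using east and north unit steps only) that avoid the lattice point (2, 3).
Number of paths = 86

Total paths from (0, 0) to (5, 4): C(9, 5) = 126. Paths through (2, 3): (paths (0, 0) → (2, 3)) × (paths (2, 3) → (5, 4)) = C(5, 2) · C(4, 3) = 10 · 4 = 40. Avoidance count = 126 − 40 = 86.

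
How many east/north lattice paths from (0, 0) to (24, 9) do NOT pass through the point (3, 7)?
Number of paths = 38536740

Total paths from (0, 0) to (24, 9): C(33, 24) = 38567100. Paths through (3, 7): (paths (0, 0) → (3, 7)) × (paths (3, 7) → (24, 9)) = C(10, 3) · C(23, 21) = 120 · 253 = 30360. Avoidance count = 38567100 − 30360 = 38536740.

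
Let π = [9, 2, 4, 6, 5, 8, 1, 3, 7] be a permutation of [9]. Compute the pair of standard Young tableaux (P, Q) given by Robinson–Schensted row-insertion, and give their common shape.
P = [1, 3, 5, 7] / [2, 4, 8] / [6] / [9];  Q = [1, 3, 4, 6] / [2, 8, 9] / [5] / [7];  common shape = (4, 3, 1, 1)

Row-insert the values π_1, π_2, … into P one at a time, bumping the leftmost entry strictly greater than the inserted value down to the next row. The recording tableau Q records, in position (i, j), the step at which that cell was added to P.
  Insert 9 (step 1): P = [9];  Q = [1]
  Insert 2 (step 2): P = [2] / [9];  Q = [1] / [2]
  Insert 4 (step 3): P = [2, 4] / [9];  Q = [1, 3] / [2]
  Insert 6 (step 4): P = [2, 4, 6] / [9];  Q = [1, 3, 4] / [2]
  Insert 5 (step 5): P = [2, 4, 5] / [6] / [9];  Q = [1, 3, 4] / [2] / [5]
  Insert 8 (step 6): P = [2, 4, 5, 8] / [6] / [9];  Q = [1, 3, 4, 6] / [2] / [5]
  Insert 1 (step 7): P = [1, 4, 5, 8] / [2] / [6] / [9];  Q = [1, 3, 4, 6] / [2] / [5] / [7]
  Insert 3 (step 8): P = [1, 3, 5, 8] / [2, 4] / [6] / [9];  Q = [1, 3, 4, 6] / [2, 8] / [5] / [7]
  Insert 7 (step 9): P = [1, 3, 5, 7] / [2, 4, 8] / [6] / [9];  Q = [1, 3, 4, 6] / [2, 8, 9] / [5] / [7]
Final shape: (4, 3, 1, 1).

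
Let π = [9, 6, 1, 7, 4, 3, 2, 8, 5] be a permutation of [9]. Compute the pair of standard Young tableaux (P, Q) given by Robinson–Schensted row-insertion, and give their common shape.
P = [1, 2, 5] / [3, 7, 8] / [4] / [6] / [9];  Q = [1, 4, 8] / [2, 5, 9] / [3] / [6] / [7];  common shape = (3, 3, 1, 1, 1)

Row-insert the values π_1, π_2, … into P one at a time, bumping the leftmost entry strictly greater than the inserted value down to the next row. The recording tableau Q records, in position (i, j), the step at which that cell was added to P.
  Insert 9 (step 1): P = [9];  Q = [1]
  Insert 6 (step 2): P = [6] / [9];  Q = [1] / [2]
  Insert 1 (step 3): P = [1] / [6] / [9];  Q = [1] / [2] / [3]
  Insert 7 (step 4): P = [1, 7] / [6] / [9];  Q = [1, 4] / [2] / [3]
  Insert 4 (step 5): P = [1, 4] / [6, 7] / [9];  Q = [1, 4] / [2, 5] / [3]
  Insert 3 (step 6): P = [1, 3] / [4, 7] / [6] / [9];  Q = [1, 4] / [2, 5] / [3] / [6]
  Insert 2 (step 7): P = [1, 2] / [3, 7] / [4] / [6] / [9];  Q = [1, 4] / [2, 5] / [3] / [6] / [7]
  Insert 8 (step 8): P = [1, 2, 8] / [3, 7] / [4] / [6] / [9];  Q = [1, 4, 8] / [2, 5] / [3] / [6] / [7]
  Insert 5 (step 9): P = [1, 2, 5] / [3, 7, 8] / [4] / [6] / [9];  Q = [1, 4, 8] / [2, 5, 9] / [3] / [6] / [7]
Final shape: (3, 3, 1, 1, 1).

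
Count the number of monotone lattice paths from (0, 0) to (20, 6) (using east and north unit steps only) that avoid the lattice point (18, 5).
Number of paths = 129283

Total paths from (0, 0) to (20, 6): C(26, 20) = 230230. Paths through (18, 5): (paths (0, 0) → (18, 5)) × (paths (18, 5) → (20, 6)) = C(23, 18) · C(3, 2) = 33649 · 3 = 100947. Avoidance count = 230230 − 100947 = 129283.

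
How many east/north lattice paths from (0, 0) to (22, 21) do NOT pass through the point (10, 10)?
Number of paths = 802244958892

Total paths from (0, 0) to (22, 21): C(43, 22) = 1052049481860. Paths through (10, 10): (paths (0, 0) → (10, 10)) × (paths (10, 10) → (22, 21)) = C(20, 10) · C(23, 12) = 184756 · 1352078 = 249804522968. Avoidance count = 1052049481860 − 249804522968 = 802244958892.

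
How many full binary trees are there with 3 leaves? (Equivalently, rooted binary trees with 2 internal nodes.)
C_2 = 2

These full binary trees are counted by the Catalan number C_n = (1/(n + 1)) · C(2n, n). For n = 2: C_2 = (1/3) · C(4, 2) = 6/3 = 2.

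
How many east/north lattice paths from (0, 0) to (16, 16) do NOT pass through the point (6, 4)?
Number of paths = 465284730

Total paths from (0, 0) to (16, 16): C(32, 16) = 601080390. Paths through (6, 4): (paths (0, 0) → (6, 4)) × (paths (6, 4) → (16, 16)) = C(10, 6) · C(22, 10) = 210 · 646646 = 135795660. Avoidance count = 601080390 − 135795660 = 465284730.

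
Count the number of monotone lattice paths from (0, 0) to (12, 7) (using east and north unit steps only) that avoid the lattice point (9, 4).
Number of paths = 36088

Total paths from (0, 0) to (12, 7): C(19, 12) = 50388. Paths through (9, 4): (paths (0, 0) → (9, 4)) × (paths (9, 4) → (12, 7)) = C(13, 9) · C(6, 3) = 715 · 20 = 14300. Avoidance count = 50388 − 14300 = 36088.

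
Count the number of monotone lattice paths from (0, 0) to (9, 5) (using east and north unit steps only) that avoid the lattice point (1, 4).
Number of paths = 1957

Total paths from (0, 0) to (9, 5): C(14, 9) = 2002. Paths through (1, 4): (paths (0, 0) → (1, 4)) × (paths (1, 4) → (9, 5)) = C(5, 1) · C(9, 8) = 5 · 9 = 45. Avoidance count = 2002 − 45 = 1957.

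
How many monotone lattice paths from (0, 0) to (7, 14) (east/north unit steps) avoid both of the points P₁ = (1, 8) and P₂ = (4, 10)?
Number of paths = 76079

Inclusion–exclusion. Total paths: C(21, 7) = 116280. Through P₁: C(9, 1)·C(12, 6) = 8316. Through P₂: C(14, 4)·C(7, 3) = 35035. Since P₁ is strictly southwest of P₂, a monotone path through both must visit P₁ then P₂; paths through both = C(9, 1)·C(5, 3)·C(7, 3) = 3150. Avoid both = 116280 − 8316 − 35035 + 3150 = 76079.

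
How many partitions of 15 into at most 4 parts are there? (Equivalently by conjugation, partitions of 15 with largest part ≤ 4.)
p(15, parts ≤ 4) = 54

Partitions of 15 with all parts ≤ 4: 4+4+4+3, 4+4+4+2+1, 4+4+4+1+1+1, 4+4+3+3+1, 4+4+3+2+2, 4+4+3+2+1+1, 4+4+3+1+1+1+1, 4+4+2+2+2+1, 4+4+2+2+1+1+1, 4+4+2+1+1+1+1+1, 4+4+1+1+1+1+1+1+1, 4+3+3+3+2, 4+3+3+3+1+1, 4+3+3+2+2+1, 4+3+3+2+1+1+1, 4+3+3+1+1+1+1+1, 4+3+2+2+2+2, 4+3+2+2+2+1+1, 4+3+2+2+1+1+1+1, 4+3+2+1+1+1+1+1+1, 4+3+1+1+1+1+1+1+1+1, 4+2+2+2+2+2+1, 4+2+2+2+2+1+1+1, 4+2+2+2+1+1+1+1+1, 4+2+2+1+1+1+1+1+1+1, 4+2+1+1+1+1+1+1+1+1+1, 4+1+1+1+1+1+1+1+1+1+1+1, 3+3+3+3+3, 3+3+3+3+2+1, 3+3+3+3+1+1+1, … (54 total). Count = 54.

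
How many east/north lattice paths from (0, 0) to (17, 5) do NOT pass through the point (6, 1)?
Number of paths = 16779

Total paths from (0, 0) to (17, 5): C(22, 17) = 26334. Paths through (6, 1): (paths (0, 0) → (6, 1)) × (paths (6, 1) → (17, 5)) = C(7, 6) · C(15, 11) = 7 · 1365 = 9555. Avoidance count = 26334 − 9555 = 16779.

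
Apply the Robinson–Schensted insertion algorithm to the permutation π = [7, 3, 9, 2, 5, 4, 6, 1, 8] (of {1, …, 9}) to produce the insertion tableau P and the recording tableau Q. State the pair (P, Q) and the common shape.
P = [1, 4, 6, 8] / [2, 5] / [3, 9] / [7];  Q = [1, 3, 7, 9] / [2, 5] / [4, 6] / [8];  common shape = (4, 2, 2, 1)

Row-insert the values π_1, π_2, … into P one at a time, bumping the leftmost entry strictly greater than the inserted value down to the next row. The recording tableau Q records, in position (i, j), the step at which that cell was added to P.
  Insert 7 (step 1): P = [7];  Q = [1]
  Insert 3 (step 2): P = [3] / [7];  Q = [1] / [2]
  Insert 9 (step 3): P = [3, 9] / [7];  Q = [1, 3] / [2]
  Insert 2 (step 4): P = [2, 9] / [3] / [7];  Q = [1, 3] / [2] / [4]
  Insert 5 (step 5): P = [2, 5] / [3, 9] / [7];  Q = [1, 3] / [2, 5] / [4]
  Insert 4 (step 6): P = [2, 4] / [3, 5] / [7, 9];  Q = [1, 3] / [2, 5] / [4, 6]
  Insert 6 (step 7): P = [2, 4, 6] / [3, 5] / [7, 9];  Q = [1, 3, 7] / [2, 5] / [4, 6]
  Insert 1 (step 8): P = [1, 4, 6] / [2, 5] / [3, 9] / [7];  Q = [1, 3, 7] / [2, 5] / [4, 6] / [8]
  Insert 8 (step 9): P = [1, 4, 6, 8] / [2, 5] / [3, 9] / [7];  Q = [1, 3, 7, 9] / [2, 5] / [4, 6] / [8]
Final shape: (4, 2, 2, 1).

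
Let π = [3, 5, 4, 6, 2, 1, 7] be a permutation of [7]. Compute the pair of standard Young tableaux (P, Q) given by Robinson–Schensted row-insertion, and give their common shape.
P = [1, 4, 6, 7] / [2] / [3] / [5];  Q = [1, 2, 4, 7] / [3] / [5] / [6];  common shape = (4, 1, 1, 1)

Row-insert the values π_1, π_2, … into P one at a time, bumping the leftmost entry strictly greater than the inserted value down to the next row. The recording tableau Q records, in position (i, j), the step at which that cell was added to P.
  Insert 3 (step 1): P = [3];  Q = [1]
  Insert 5 (step 2): P = [3, 5];  Q = [1, 2]
  Insert 4 (step 3): P = [3, 4] / [5];  Q = [1, 2] / [3]
  Insert 6 (step 4): P = [3, 4, 6] / [5];  Q = [1, 2, 4] / [3]
  Insert 2 (step 5): P = [2, 4, 6] / [3] / [5];  Q = [1, 2, 4] / [3] / [5]
  Insert 1 (step 6): P = [1, 4, 6] / [2] / [3] / [5];  Q = [1, 2, 4] / [3] / [5] / [6]
  Insert 7 (step 7): P = [1, 4, 6, 7] / [2] / [3] / [5];  Q = [1, 2, 4, 7] / [3] / [5] / [6]
Final shape: (4, 1, 1, 1).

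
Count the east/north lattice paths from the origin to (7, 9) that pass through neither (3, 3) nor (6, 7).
Number of paths = 4192

Inclusion–exclusion. Total paths: C(16, 7) = 11440. Through P₁: C(6, 3)·C(10, 4) = 4200. Through P₂: C(13, 6)·C(3, 1) = 5148. Since P₁ is strictly southwest of P₂, a monotone path through both must visit P₁ then P₂; paths through both = C(6, 3)·C(7, 3)·C(3, 1) = 2100. Avoid both = 11440 − 4200 − 5148 + 2100 = 4192.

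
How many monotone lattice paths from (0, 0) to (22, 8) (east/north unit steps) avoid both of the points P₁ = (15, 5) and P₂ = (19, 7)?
Number of paths = 2291485

Inclusion–exclusion. Total paths: C(30, 22) = 5852925. Through P₁: C(20, 15)·C(10, 7) = 1860480. Through P₂: C(26, 19)·C(4, 3) = 2631200. Since P₁ is strictly southwest of P₂, a monotone path through both must visit P₁ then P₂; paths through both = C(20, 15)·C(6, 4)·C(4, 3) = 930240. Avoid both = 5852925 − 1860480 − 2631200 + 930240 = 2291485.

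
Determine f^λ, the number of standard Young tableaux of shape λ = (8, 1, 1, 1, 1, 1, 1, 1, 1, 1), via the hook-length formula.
# SYT of shape (8, 1, 1, 1, 1, 1, 1, 1, 1, 1) = 11440

Hook-length formula: f^λ = n! / Π hook(c), product over all cells c of the Young diagram. For λ = (8, 1, 1, 1, 1, 1, 1, 1, 1, 1), n = 17 boxes. Hook lengths by row (left-to-right, top-to-bottom): [17, 7, 6, 5, 4, 3, 2, 1]; [9]; [8]; [7]; [6]; [5]; [4]; [3]; [2]; [1]. Product of hooks = 31091558400. So f^λ = 17! / 31091558400 = 355687428096000 / 31091558400 = 11440.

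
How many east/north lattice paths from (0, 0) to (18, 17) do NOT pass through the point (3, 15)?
Number of paths = 4537456674

Total paths from (0, 0) to (18, 17): C(35, 18) = 4537567650. Paths through (3, 15): (paths (0, 0) → (3, 15)) × (paths (3, 15) → (18, 17)) = C(18, 3) · C(17, 15) = 816 · 136 = 110976. Avoidance count = 4537567650 − 110976 = 4537456674.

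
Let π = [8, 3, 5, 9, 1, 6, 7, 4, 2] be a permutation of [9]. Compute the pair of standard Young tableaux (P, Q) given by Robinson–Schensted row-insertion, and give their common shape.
P = [1, 2, 6, 7] / [3, 4] / [5, 9] / [8];  Q = [1, 3, 4, 7] / [2, 6] / [5, 8] / [9];  common shape = (4, 2, 2, 1)

Row-insert the values π_1, π_2, … into P one at a time, bumping the leftmost entry strictly greater than the inserted value down to the next row. The recording tableau Q records, in position (i, j), the step at which that cell was added to P.
  Insert 8 (step 1): P = [8];  Q = [1]
  Insert 3 (step 2): P = [3] / [8];  Q = [1] / [2]
  Insert 5 (step 3): P = [3, 5] / [8];  Q = [1, 3] / [2]
  Insert 9 (step 4): P = [3, 5, 9] / [8];  Q = [1, 3, 4] / [2]
  Insert 1 (step 5): P = [1, 5, 9] / [3] / [8];  Q = [1, 3, 4] / [2] / [5]
  Insert 6 (step 6): P = [1, 5, 6] / [3, 9] / [8];  Q = [1, 3, 4] / [2, 6] / [5]
  Insert 7 (step 7): P = [1, 5, 6, 7] / [3, 9] / [8];  Q = [1, 3, 4, 7] / [2, 6] / [5]
  Insert 4 (step 8): P = [1, 4, 6, 7] / [3, 5] / [8, 9];  Q = [1, 3, 4, 7] / [2, 6] / [5, 8]
  Insert 2 (step 9): P = [1, 2, 6, 7] / [3, 4] / [5, 9] / [8];  Q = [1, 3, 4, 7] / [2, 6] / [5, 8] / [9]
Final shape: (4, 2, 2, 1).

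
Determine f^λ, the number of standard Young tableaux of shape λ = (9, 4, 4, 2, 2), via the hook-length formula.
# SYT of shape (9, 4, 4, 2, 2) = 208916400

Hook-length formula: f^λ = n! / Π hook(c), product over all cells c of the Young diagram. For λ = (9, 4, 4, 2, 2), n = 21 boxes. Hook lengths by row (left-to-right, top-to-bottom): [13, 12, 9, 8, 5, 4, 3, 2, 1]; [7, 6, 3, 2]; [6, 5, 2, 1]; [3, 2]; [2, 1]. Product of hooks = 244552089600. So f^λ = 21! / 244552089600 = 51090942171709440000 / 244552089600 = 208916400.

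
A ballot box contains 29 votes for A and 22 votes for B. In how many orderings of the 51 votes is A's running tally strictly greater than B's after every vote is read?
Strict-lead orderings = 21422369201800

Total orderings of the 51 votes with 29 for A: C(51, 29) = 156077261327400. By the Bertrand ballot formula (Cycle Lemma / reflection principle), the number of orderings in which A is strictly ahead of B throughout is (p − q)/(p + q) · C(p + q, p) = (29 − 22)/(29 + 22) · 156077261327400 = 21422369201800.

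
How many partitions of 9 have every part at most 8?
p(9, parts ≤ 8) = 29

Partitions of 9 with all parts ≤ 8: 8+1, 7+2, 7+1+1, 6+3, 6+2+1, 6+1+1+1, 5+4, 5+3+1, 5+2+2, 5+2+1+1, 5+1+1+1+1, 4+4+1, 4+3+2, 4+3+1+1, 4+2+2+1, 4+2+1+1+1, 4+1+1+1+1+1, 3+3+3, 3+3+2+1, 3+3+1+1+1, 3+2+2+2, 3+2+2+1+1, 3+2+1+1+1+1, 3+1+1+1+1+1+1, 2+2+2+2+1, 2+2+2+1+1+1, 2+2+1+1+1+1+1, 2+1+1+1+1+1+1+1, 1+1+1+1+1+1+1+1+1. Count = 29.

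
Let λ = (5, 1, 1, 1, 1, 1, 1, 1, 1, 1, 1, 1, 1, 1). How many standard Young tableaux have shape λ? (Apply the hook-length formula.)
# SYT of shape (5, 1, 1, 1, 1, 1, 1, 1, 1, 1, 1, 1, 1, 1) = 2380

Hook-length formula: f^λ = n! / Π hook(c), product over all cells c of the Young diagram. For λ = (5, 1, 1, 1, 1, 1, 1, 1, 1, 1, 1, 1, 1, 1), n = 18 boxes. Hook lengths by row (left-to-right, top-to-bottom): [18, 4, 3, 2, 1]; [13]; [12]; [11]; [10]; [9]; [8]; [7]; [6]; [5]; [4]; [3]; [2]; [1]. Product of hooks = 2690072985600. So f^λ = 18! / 2690072985600 = 6402373705728000 / 2690072985600 = 2380.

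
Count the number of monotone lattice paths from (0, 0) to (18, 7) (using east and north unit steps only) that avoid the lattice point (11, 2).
Number of paths = 418924

Total paths from (0, 0) to (18, 7): C(25, 18) = 480700. Paths through (11, 2): (paths (0, 0) → (11, 2)) × (paths (11, 2) → (18, 7)) = C(13, 11) · C(12, 7) = 78 · 792 = 61776. Avoidance count = 480700 − 61776 = 418924.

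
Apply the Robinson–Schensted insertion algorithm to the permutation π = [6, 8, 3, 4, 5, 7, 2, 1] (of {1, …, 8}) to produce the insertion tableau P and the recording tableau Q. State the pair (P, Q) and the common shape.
P = [1, 4, 5, 7] / [2, 8] / [3] / [6];  Q = [1, 2, 5, 6] / [3, 4] / [7] / [8];  common shape = (4, 2, 1, 1)

Row-insert the values π_1, π_2, … into P one at a time, bumping the leftmost entry strictly greater than the inserted value down to the next row. The recording tableau Q records, in position (i, j), the step at which that cell was added to P.
  Insert 6 (step 1): P = [6];  Q = [1]
  Insert 8 (step 2): P = [6, 8];  Q = [1, 2]
  Insert 3 (step 3): P = [3, 8] / [6];  Q = [1, 2] / [3]
  Insert 4 (step 4): P = [3, 4] / [6, 8];  Q = [1, 2] / [3, 4]
  Insert 5 (step 5): P = [3, 4, 5] / [6, 8];  Q = [1, 2, 5] / [3, 4]
  Insert 7 (step 6): P = [3, 4, 5, 7] / [6, 8];  Q = [1, 2, 5, 6] / [3, 4]
  Insert 2 (step 7): P = [2, 4, 5, 7] / [3, 8] / [6];  Q = [1, 2, 5, 6] / [3, 4] / [7]
  Insert 1 (step 8): P = [1, 4, 5, 7] / [2, 8] / [3] / [6];  Q = [1, 2, 5, 6] / [3, 4] / [7] / [8]
Final shape: (4, 2, 1, 1).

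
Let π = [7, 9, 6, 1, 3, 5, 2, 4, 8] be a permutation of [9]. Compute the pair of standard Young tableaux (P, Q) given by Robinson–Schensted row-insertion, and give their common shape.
P = [1, 2, 4, 8] / [3, 5] / [6, 9] / [7];  Q = [1, 2, 6, 9] / [3, 5] / [4, 8] / [7];  common shape = (4, 2, 2, 1)

Row-insert the values π_1, π_2, … into P one at a time, bumping the leftmost entry strictly greater than the inserted value down to the next row. The recording tableau Q records, in position (i, j), the step at which that cell was added to P.
  Insert 7 (step 1): P = [7];  Q = [1]
  Insert 9 (step 2): P = [7, 9];  Q = [1, 2]
  Insert 6 (step 3): P = [6, 9] / [7];  Q = [1, 2] / [3]
  Insert 1 (step 4): P = [1, 9] / [6] / [7];  Q = [1, 2] / [3] / [4]
  Insert 3 (step 5): P = [1, 3] / [6, 9] / [7];  Q = [1, 2] / [3, 5] / [4]
  Insert 5 (step 6): P = [1, 3, 5] / [6, 9] / [7];  Q = [1, 2, 6] / [3, 5] / [4]
  Insert 2 (step 7): P = [1, 2, 5] / [3, 9] / [6] / [7];  Q = [1, 2, 6] / [3, 5] / [4] / [7]
  Insert 4 (step 8): P = [1, 2, 4] / [3, 5] / [6, 9] / [7];  Q = [1, 2, 6] / [3, 5] / [4, 8] / [7]
  Insert 8 (step 9): P = [1, 2, 4, 8] / [3, 5] / [6, 9] / [7];  Q = [1, 2, 6, 9] / [3, 5] / [4, 8] / [7]
Final shape: (4, 2, 2, 1).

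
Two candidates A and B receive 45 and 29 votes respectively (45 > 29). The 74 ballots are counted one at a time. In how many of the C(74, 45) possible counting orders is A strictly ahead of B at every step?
Strict-lead orderings = 67622004810892365568

Total orderings of the 74 votes with 45 for A: C(74, 45) = 312751772250377190752. By the Bertrand ballot formula (Cycle Lemma / reflection principle), the number of orderings in which A is strictly ahead of B throughout is (p − q)/(p + q) · C(p + q, p) = (45 − 29)/(45 + 29) · 312751772250377190752 = 67622004810892365568.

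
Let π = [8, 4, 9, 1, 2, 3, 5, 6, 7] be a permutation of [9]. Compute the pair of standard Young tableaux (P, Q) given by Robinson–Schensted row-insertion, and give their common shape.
P = [1, 2, 3, 5, 6, 7] / [4, 9] / [8];  Q = [1, 3, 6, 7, 8, 9] / [2, 5] / [4];  common shape = (6, 2, 1)

Row-insert the values π_1, π_2, … into P one at a time, bumping the leftmost entry strictly greater than the inserted value down to the next row. The recording tableau Q records, in position (i, j), the step at which that cell was added to P.
  Insert 8 (step 1): P = [8];  Q = [1]
  Insert 4 (step 2): P = [4] / [8];  Q = [1] / [2]
  Insert 9 (step 3): P = [4, 9] / [8];  Q = [1, 3] / [2]
  Insert 1 (step 4): P = [1, 9] / [4] / [8];  Q = [1, 3] / [2] / [4]
  Insert 2 (step 5): P = [1, 2] / [4, 9] / [8];  Q = [1, 3] / [2, 5] / [4]
  Insert 3 (step 6): P = [1, 2, 3] / [4, 9] / [8];  Q = [1, 3, 6] / [2, 5] / [4]
  Insert 5 (step 7): P = [1, 2, 3, 5] / [4, 9] / [8];  Q = [1, 3, 6, 7] / [2, 5] / [4]
  Insert 6 (step 8): P = [1, 2, 3, 5, 6] / [4, 9] / [8];  Q = [1, 3, 6, 7, 8] / [2, 5] / [4]
  Insert 7 (step 9): P = [1, 2, 3, 5, 6, 7] / [4, 9] / [8];  Q = [1, 3, 6, 7, 8, 9] / [2, 5] / [4]
Final shape: (6, 2, 1).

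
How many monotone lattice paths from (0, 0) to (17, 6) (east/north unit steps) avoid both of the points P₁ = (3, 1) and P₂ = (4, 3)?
Number of paths = 41555

Inclusion–exclusion. Total paths: C(23, 17) = 100947. Through P₁: C(4, 3)·C(19, 14) = 46512. Through P₂: C(7, 4)·C(16, 13) = 19600. Since P₁ is strictly southwest of P₂, a monotone path through both must visit P₁ then P₂; paths through both = C(4, 3)·C(3, 1)·C(16, 13) = 6720. Avoid both = 100947 − 46512 − 19600 + 6720 = 41555.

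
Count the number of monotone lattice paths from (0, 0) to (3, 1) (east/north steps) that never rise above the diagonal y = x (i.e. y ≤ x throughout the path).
Number of paths = 3

By the reflection principle (André's argument), the number of monotone paths to (3, 1) with n ≤ m that never go above y = x is C(4, 3) − C(4, 4) = 4 − 1 = 3.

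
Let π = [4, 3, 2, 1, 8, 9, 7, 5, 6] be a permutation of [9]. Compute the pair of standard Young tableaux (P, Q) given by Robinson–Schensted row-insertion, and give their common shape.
P = [1, 5, 6] / [2, 7, 9] / [3, 8] / [4];  Q = [1, 5, 6] / [2, 7, 9] / [3, 8] / [4];  common shape = (3, 3, 2, 1)

Row-insert the values π_1, π_2, … into P one at a time, bumping the leftmost entry strictly greater than the inserted value down to the next row. The recording tableau Q records, in position (i, j), the step at which that cell was added to P.
  Insert 4 (step 1): P = [4];  Q = [1]
  Insert 3 (step 2): P = [3] / [4];  Q = [1] / [2]
  Insert 2 (step 3): P = [2] / [3] / [4];  Q = [1] / [2] / [3]
  Insert 1 (step 4): P = [1] / [2] / [3] / [4];  Q = [1] / [2] / [3] / [4]
  Insert 8 (step 5): P = [1, 8] / [2] / [3] / [4];  Q = [1, 5] / [2] / [3] / [4]
  Insert 9 (step 6): P = [1, 8, 9] / [2] / [3] / [4];  Q = [1, 5, 6] / [2] / [3] / [4]
  Insert 7 (step 7): P = [1, 7, 9] / [2, 8] / [3] / [4];  Q = [1, 5, 6] / [2, 7] / [3] / [4]
  Insert 5 (step 8): P = [1, 5, 9] / [2, 7] / [3, 8] / [4];  Q = [1, 5, 6] / [2, 7] / [3, 8] / [4]
  Insert 6 (step 9): P = [1, 5, 6] / [2, 7, 9] / [3, 8] / [4];  Q = [1, 5, 6] / [2, 7, 9] / [3, 8] / [4]
Final shape: (3, 3, 2, 1).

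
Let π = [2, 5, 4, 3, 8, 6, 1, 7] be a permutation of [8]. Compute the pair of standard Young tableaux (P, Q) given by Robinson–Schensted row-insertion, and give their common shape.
P = [1, 3, 6, 7] / [2, 8] / [4] / [5];  Q = [1, 2, 5, 8] / [3, 6] / [4] / [7];  common shape = (4, 2, 1, 1)

Row-insert the values π_1, π_2, … into P one at a time, bumping the leftmost entry strictly greater than the inserted value down to the next row. The recording tableau Q records, in position (i, j), the step at which that cell was added to P.
  Insert 2 (step 1): P = [2];  Q = [1]
  Insert 5 (step 2): P = [2, 5];  Q = [1, 2]
  Insert 4 (step 3): P = [2, 4] / [5];  Q = [1, 2] / [3]
  Insert 3 (step 4): P = [2, 3] / [4] / [5];  Q = [1, 2] / [3] / [4]
  Insert 8 (step 5): P = [2, 3, 8] / [4] / [5];  Q = [1, 2, 5] / [3] / [4]
  Insert 6 (step 6): P = [2, 3, 6] / [4, 8] / [5];  Q = [1, 2, 5] / [3, 6] / [4]
  Insert 1 (step 7): P = [1, 3, 6] / [2, 8] / [4] / [5];  Q = [1, 2, 5] / [3, 6] / [4] / [7]
  Insert 7 (step 8): P = [1, 3, 6, 7] / [2, 8] / [4] / [5];  Q = [1, 2, 5, 8] / [3, 6] / [4] / [7]
Final shape: (4, 2, 1, 1).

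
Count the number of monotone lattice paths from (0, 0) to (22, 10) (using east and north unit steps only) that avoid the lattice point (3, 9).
Number of paths = 64507840

Total paths from (0, 0) to (22, 10): C(32, 22) = 64512240. Paths through (3, 9): (paths (0, 0) → (3, 9)) × (paths (3, 9) → (22, 10)) = C(12, 3) · C(20, 19) = 220 · 20 = 4400. Avoidance count = 64512240 − 4400 = 64507840.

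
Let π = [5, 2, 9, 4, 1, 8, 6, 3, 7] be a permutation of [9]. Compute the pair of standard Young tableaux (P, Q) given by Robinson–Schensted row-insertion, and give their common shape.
P = [1, 3, 6, 7] / [2, 4] / [5, 8] / [9];  Q = [1, 3, 6, 9] / [2, 4] / [5, 7] / [8];  common shape = (4, 2, 2, 1)

Row-insert the values π_1, π_2, … into P one at a time, bumping the leftmost entry strictly greater than the inserted value down to the next row. The recording tableau Q records, in position (i, j), the step at which that cell was added to P.
  Insert 5 (step 1): P = [5];  Q = [1]
  Insert 2 (step 2): P = [2] / [5];  Q = [1] / [2]
  Insert 9 (step 3): P = [2, 9] / [5];  Q = [1, 3] / [2]
  Insert 4 (step 4): P = [2, 4] / [5, 9];  Q = [1, 3] / [2, 4]
  Insert 1 (step 5): P = [1, 4] / [2, 9] / [5];  Q = [1, 3] / [2, 4] / [5]
  Insert 8 (step 6): P = [1, 4, 8] / [2, 9] / [5];  Q = [1, 3, 6] / [2, 4] / [5]
  Insert 6 (step 7): P = [1, 4, 6] / [2, 8] / [5, 9];  Q = [1, 3, 6] / [2, 4] / [5, 7]
  Insert 3 (step 8): P = [1, 3, 6] / [2, 4] / [5, 8] / [9];  Q = [1, 3, 6] / [2, 4] / [5, 7] / [8]
  Insert 7 (step 9): P = [1, 3, 6, 7] / [2, 4] / [5, 8] / [9];  Q = [1, 3, 6, 9] / [2, 4] / [5, 7] / [8]
Final shape: (4, 2, 2, 1).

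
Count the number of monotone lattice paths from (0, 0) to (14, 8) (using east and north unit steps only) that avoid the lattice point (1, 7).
Number of paths = 319658

Total paths from (0, 0) to (14, 8): C(22, 14) = 319770. Paths through (1, 7): (paths (0, 0) → (1, 7)) × (paths (1, 7) → (14, 8)) = C(8, 1) · C(14, 13) = 8 · 14 = 112. Avoidance count = 319770 − 112 = 319658.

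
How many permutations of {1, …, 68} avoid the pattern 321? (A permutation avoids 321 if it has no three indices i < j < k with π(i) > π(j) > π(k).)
C_68 = 86218923998960285726185640663701108500

These 321-avoiding permutations are counted by the Catalan number C_n = (1/(n + 1)) · C(2n, n). For n = 68: C_68 = (1/69) · C(136, 68) = 5949105755928259715106809205795376486500/69 = 86218923998960285726185640663701108500.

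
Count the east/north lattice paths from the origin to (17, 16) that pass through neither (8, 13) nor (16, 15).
Number of paths = 539269020

Inclusion–exclusion. Total paths: C(33, 17) = 1166803110. Through P₁: C(21, 8)·C(12, 9) = 44767800. Through P₂: C(31, 16)·C(2, 1) = 601080390. Since P₁ is strictly southwest of P₂, a monotone path through both must visit P₁ then P₂; paths through both = C(21, 8)·C(10, 8)·C(2, 1) = 18314100. Avoid both = 1166803110 − 44767800 − 601080390 + 18314100 = 539269020.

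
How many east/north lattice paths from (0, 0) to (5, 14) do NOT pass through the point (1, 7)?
Number of paths = 8988

Total paths from (0, 0) to (5, 14): C(19, 5) = 11628. Paths through (1, 7): (paths (0, 0) → (1, 7)) × (paths (1, 7) → (5, 14)) = C(8, 1) · C(11, 4) = 8 · 330 = 2640. Avoidance count = 11628 − 2640 = 8988.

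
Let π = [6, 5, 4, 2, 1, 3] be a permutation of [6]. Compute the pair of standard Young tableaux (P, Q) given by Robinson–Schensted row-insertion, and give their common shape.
P = [1, 3] / [2] / [4] / [5] / [6];  Q = [1, 6] / [2] / [3] / [4] / [5];  common shape = (2, 1, 1, 1, 1)

Row-insert the values π_1, π_2, … into P one at a time, bumping the leftmost entry strictly greater than the inserted value down to the next row. The recording tableau Q records, in position (i, j), the step at which that cell was added to P.
  Insert 6 (step 1): P = [6];  Q = [1]
  Insert 5 (step 2): P = [5] / [6];  Q = [1] / [2]
  Insert 4 (step 3): P = [4] / [5] / [6];  Q = [1] / [2] / [3]
  Insert 2 (step 4): P = [2] / [4] / [5] / [6];  Q = [1] / [2] / [3] / [4]
  Insert 1 (step 5): P = [1] / [2] / [4] / [5] / [6];  Q = [1] / [2] / [3] / [4] / [5]
  Insert 3 (step 6): P = [1, 3] / [2] / [4] / [5] / [6];  Q = [1, 6] / [2] / [3] / [4] / [5]
Final shape: (2, 1, 1, 1, 1).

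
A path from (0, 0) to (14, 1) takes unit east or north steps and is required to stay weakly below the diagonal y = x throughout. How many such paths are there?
Number of paths = 14

By the reflection principle (André's argument), the number of monotone paths to (14, 1) with n ≤ m that never go above y = x is C(15, 14) − C(15, 15) = 15 − 1 = 14.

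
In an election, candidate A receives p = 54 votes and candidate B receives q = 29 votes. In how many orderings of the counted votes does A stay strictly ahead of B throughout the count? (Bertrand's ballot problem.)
Strict-lead orderings = 5822503531254673098000

Total orderings of the 83 votes with 54 for A: C(83, 54) = 19330711723765514685360. By the Bertrand ballot formula (Cycle Lemma / reflection principle), the number of orderings in which A is strictly ahead of B throughout is (p − q)/(p + q) · C(p + q, p) = (54 − 29)/(54 + 29) · 19330711723765514685360 = 5822503531254673098000.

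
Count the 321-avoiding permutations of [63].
C_63 = 94295850558771979787935384946380125

These 321-avoiding permutations are counted by the Catalan number C_n = (1/(n + 1)) · C(2n, n). For n = 63: C_63 = (1/64) · C(126, 63) = 6034934435761406706427864636568328000/64 = 94295850558771979787935384946380125.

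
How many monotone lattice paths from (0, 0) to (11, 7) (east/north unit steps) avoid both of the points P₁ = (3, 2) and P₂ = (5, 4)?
Number of paths = 13410

Inclusion–exclusion. Total paths: C(18, 11) = 31824. Through P₁: C(5, 3)·C(13, 8) = 12870. Through P₂: C(9, 5)·C(9, 6) = 10584. Since P₁ is strictly southwest of P₂, a monotone path through both must visit P₁ then P₂; paths through both = C(5, 3)·C(4, 2)·C(9, 6) = 5040. Avoid both = 31824 − 12870 − 10584 + 5040 = 13410.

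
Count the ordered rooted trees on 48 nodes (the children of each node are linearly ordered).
C_47 = 33868773757191046886429490

These ordered rooted trees are counted by the Catalan number C_n = (1/(n + 1)) · C(2n, n). For n = 47: C_47 = (1/48) · C(94, 47) = 1625701140345170250548615520/48 = 33868773757191046886429490.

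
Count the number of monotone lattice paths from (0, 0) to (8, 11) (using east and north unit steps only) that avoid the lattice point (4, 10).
Number of paths = 70577

Total paths from (0, 0) to (8, 11): C(19, 8) = 75582. Paths through (4, 10): (paths (0, 0) → (4, 10)) × (paths (4, 10) → (8, 11)) = C(14, 4) · C(5, 4) = 1001 · 5 = 5005. Avoidance count = 75582 − 5005 = 70577.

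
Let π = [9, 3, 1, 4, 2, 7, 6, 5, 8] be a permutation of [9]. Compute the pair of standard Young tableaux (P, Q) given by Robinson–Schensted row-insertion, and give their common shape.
P = [1, 2, 5, 8] / [3, 4, 6] / [7] / [9];  Q = [1, 4, 6, 9] / [2, 5, 7] / [3] / [8];  common shape = (4, 3, 1, 1)

Row-insert the values π_1, π_2, … into P one at a time, bumping the leftmost entry strictly greater than the inserted value down to the next row. The recording tableau Q records, in position (i, j), the step at which that cell was added to P.
  Insert 9 (step 1): P = [9];  Q = [1]
  Insert 3 (step 2): P = [3] / [9];  Q = [1] / [2]
  Insert 1 (step 3): P = [1] / [3] / [9];  Q = [1] / [2] / [3]
  Insert 4 (step 4): P = [1, 4] / [3] / [9];  Q = [1, 4] / [2] / [3]
  Insert 2 (step 5): P = [1, 2] / [3, 4] / [9];  Q = [1, 4] / [2, 5] / [3]
  Insert 7 (step 6): P = [1, 2, 7] / [3, 4] / [9];  Q = [1, 4, 6] / [2, 5] / [3]
  Insert 6 (step 7): P = [1, 2, 6] / [3, 4, 7] / [9];  Q = [1, 4, 6] / [2, 5, 7] / [3]
  Insert 5 (step 8): P = [1, 2, 5] / [3, 4, 6] / [7] / [9];  Q = [1, 4, 6] / [2, 5, 7] / [3] / [8]
  Insert 8 (step 9): P = [1, 2, 5, 8] / [3, 4, 6] / [7] / [9];  Q = [1, 4, 6, 9] / [2, 5, 7] / [3] / [8]
Final shape: (4, 3, 1, 1).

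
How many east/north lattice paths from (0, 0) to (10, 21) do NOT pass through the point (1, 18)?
Number of paths = 44347985

Total paths from (0, 0) to (10, 21): C(31, 10) = 44352165. Paths through (1, 18): (paths (0, 0) → (1, 18)) × (paths (1, 18) → (10, 21)) = C(19, 1) · C(12, 9) = 19 · 220 = 4180. Avoidance count = 44352165 − 4180 = 44347985.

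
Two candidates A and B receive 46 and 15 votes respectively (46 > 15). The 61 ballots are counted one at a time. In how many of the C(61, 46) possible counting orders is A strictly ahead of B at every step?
Strict-lead orderings = 35848190542920

Total orderings of the 61 votes with 46 for A: C(61, 46) = 70539987842520. By the Bertrand ballot formula (Cycle Lemma / reflection principle), the number of orderings in which A is strictly ahead of B throughout is (p − q)/(p + q) · C(p + q, p) = (46 − 15)/(46 + 15) · 70539987842520 = 35848190542920.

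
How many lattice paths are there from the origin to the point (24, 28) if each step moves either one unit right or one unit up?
Number of paths = 426384982032100

A monotone lattice path from (0, 0) to (24, 28) consists of 24 east steps and 28 north steps in some order, so it is determined by which 24 of the 52 steps are east. The count is C(52, 24) = 426384982032100.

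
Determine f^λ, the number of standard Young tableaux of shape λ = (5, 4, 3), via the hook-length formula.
# SYT of shape (5, 4, 3) = 2112

Hook-length formula: f^λ = n! / Π hook(c), product over all cells c of the Young diagram. For λ = (5, 4, 3), n = 12 boxes. Hook lengths by row (left-to-right, top-to-bottom): [7, 6, 5, 3, 1]; [5, 4, 3, 1]; [3, 2, 1]. Product of hooks = 226800. So f^λ = 12! / 226800 = 479001600 / 226800 = 2112.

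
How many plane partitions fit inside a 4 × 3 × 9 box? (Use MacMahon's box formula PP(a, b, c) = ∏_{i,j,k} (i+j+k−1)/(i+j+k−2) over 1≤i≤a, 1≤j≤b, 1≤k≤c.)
PP(4, 3, 9) = 13026013

Evaluate the triple product over i = 1..4, j = 1..3, k = 1..9. The factors are (2/1) · (3/2) · (4/3) · (5/4) · (6/5) · (7/6) · (8/7) · (9/8) · … (108 factors total). The numerators and denominators telescope so the product is an integer; carrying out the multiplication exactly gives PP(4, 3, 9) = 13026013.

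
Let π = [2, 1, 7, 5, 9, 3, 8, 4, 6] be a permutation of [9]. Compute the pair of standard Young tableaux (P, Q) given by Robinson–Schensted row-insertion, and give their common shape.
P = [1, 3, 4, 6] / [2, 5, 8] / [7, 9];  Q = [1, 3, 5, 9] / [2, 4, 7] / [6, 8];  common shape = (4, 3, 2)

Row-insert the values π_1, π_2, … into P one at a time, bumping the leftmost entry strictly greater than the inserted value down to the next row. The recording tableau Q records, in position (i, j), the step at which that cell was added to P.
  Insert 2 (step 1): P = [2];  Q = [1]
  Insert 1 (step 2): P = [1] / [2];  Q = [1] / [2]
  Insert 7 (step 3): P = [1, 7] / [2];  Q = [1, 3] / [2]
  Insert 5 (step 4): P = [1, 5] / [2, 7];  Q = [1, 3] / [2, 4]
  Insert 9 (step 5): P = [1, 5, 9] / [2, 7];  Q = [1, 3, 5] / [2, 4]
  Insert 3 (step 6): P = [1, 3, 9] / [2, 5] / [7];  Q = [1, 3, 5] / [2, 4] / [6]
  Insert 8 (step 7): P = [1, 3, 8] / [2, 5, 9] / [7];  Q = [1, 3, 5] / [2, 4, 7] / [6]
  Insert 4 (step 8): P = [1, 3, 4] / [2, 5, 8] / [7, 9];  Q = [1, 3, 5] / [2, 4, 7] / [6, 8]
  Insert 6 (step 9): P = [1, 3, 4, 6] / [2, 5, 8] / [7, 9];  Q = [1, 3, 5, 9] / [2, 4, 7] / [6, 8]
Final shape: (4, 3, 2).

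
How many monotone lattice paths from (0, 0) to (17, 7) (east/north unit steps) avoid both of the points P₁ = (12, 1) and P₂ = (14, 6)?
Number of paths = 186150

Inclusion–exclusion. Total paths: C(24, 17) = 346104. Through P₁: C(13, 12)·C(11, 5) = 6006. Through P₂: C(20, 14)·C(4, 3) = 155040. Since P₁ is strictly southwest of P₂, a monotone path through both must visit P₁ then P₂; paths through both = C(13, 12)·C(7, 2)·C(4, 3) = 1092. Avoid both = 346104 − 6006 − 155040 + 1092 = 186150.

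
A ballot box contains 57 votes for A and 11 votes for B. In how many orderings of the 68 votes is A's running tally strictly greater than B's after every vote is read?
Strict-lead orderings = 1037068664528

Total orderings of the 68 votes with 57 for A: C(68, 57) = 1533058025824. By the Bertrand ballot formula (Cycle Lemma / reflection principle), the number of orderings in which A is strictly ahead of B throughout is (p − q)/(p + q) · C(p + q, p) = (57 − 11)/(57 + 11) · 1533058025824 = 1037068664528.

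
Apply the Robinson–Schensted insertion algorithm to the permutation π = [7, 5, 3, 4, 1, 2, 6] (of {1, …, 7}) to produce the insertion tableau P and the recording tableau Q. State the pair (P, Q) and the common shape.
P = [1, 2, 6] / [3, 4] / [5] / [7];  Q = [1, 4, 7] / [2, 6] / [3] / [5];  common shape = (3, 2, 1, 1)

Row-insert the values π_1, π_2, … into P one at a time, bumping the leftmost entry strictly greater than the inserted value down to the next row. The recording tableau Q records, in position (i, j), the step at which that cell was added to P.
  Insert 7 (step 1): P = [7];  Q = [1]
  Insert 5 (step 2): P = [5] / [7];  Q = [1] / [2]
  Insert 3 (step 3): P = [3] / [5] / [7];  Q = [1] / [2] / [3]
  Insert 4 (step 4): P = [3, 4] / [5] / [7];  Q = [1, 4] / [2] / [3]
  Insert 1 (step 5): P = [1, 4] / [3] / [5] / [7];  Q = [1, 4] / [2] / [3] / [5]
  Insert 2 (step 6): P = [1, 2] / [3, 4] / [5] / [7];  Q = [1, 4] / [2, 6] / [3] / [5]
  Insert 6 (step 7): P = [1, 2, 6] / [3, 4] / [5] / [7];  Q = [1, 4, 7] / [2, 6] / [3] / [5]
Final shape: (3, 2, 1, 1).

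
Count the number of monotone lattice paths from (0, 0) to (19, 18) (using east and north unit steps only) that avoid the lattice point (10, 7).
Number of paths = 14406145820

Total paths from (0, 0) to (19, 18): C(37, 19) = 17672631900. Paths through (10, 7): (paths (0, 0) → (10, 7)) × (paths (10, 7) → (19, 18)) = C(17, 10) · C(20, 9) = 19448 · 167960 = 3266486080. Avoidance count = 17672631900 − 3266486080 = 14406145820.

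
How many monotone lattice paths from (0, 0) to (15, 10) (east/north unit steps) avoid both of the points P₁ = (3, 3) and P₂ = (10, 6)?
Number of paths = 1554392

Inclusion–exclusion. Total paths: C(25, 15) = 3268760. Through P₁: C(6, 3)·C(19, 12) = 1007760. Through P₂: C(16, 10)·C(9, 5) = 1009008. Since P₁ is strictly southwest of P₂, a monotone path through both must visit P₁ then P₂; paths through both = C(6, 3)·C(10, 7)·C(9, 5) = 302400. Avoid both = 3268760 − 1007760 − 1009008 + 302400 = 1554392.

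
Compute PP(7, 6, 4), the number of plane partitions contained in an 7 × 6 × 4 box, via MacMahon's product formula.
PP(7, 6, 4) = 12544848030

Evaluate the triple product over i = 1..7, j = 1..6, k = 1..4. The factors are (2/1) · (3/2) · (4/3) · (5/4) · (3/2) · (4/3) · (5/4) · (6/5) · … (168 factors total). The numerators and denominators telescope so the product is an integer; carrying out the multiplication exactly gives PP(7, 6, 4) = 12544848030.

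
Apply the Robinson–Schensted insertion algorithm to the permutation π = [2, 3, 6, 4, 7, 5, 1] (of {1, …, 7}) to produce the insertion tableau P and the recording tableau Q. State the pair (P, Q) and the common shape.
P = [1, 3, 4, 5] / [2, 7] / [6];  Q = [1, 2, 3, 5] / [4, 6] / [7];  common shape = (4, 2, 1)

Row-insert the values π_1, π_2, … into P one at a time, bumping the leftmost entry strictly greater than the inserted value down to the next row. The recording tableau Q records, in position (i, j), the step at which that cell was added to P.
  Insert 2 (step 1): P = [2];  Q = [1]
  Insert 3 (step 2): P = [2, 3];  Q = [1, 2]
  Insert 6 (step 3): P = [2, 3, 6];  Q = [1, 2, 3]
  Insert 4 (step 4): P = [2, 3, 4] / [6];  Q = [1, 2, 3] / [4]
  Insert 7 (step 5): P = [2, 3, 4, 7] / [6];  Q = [1, 2, 3, 5] / [4]
  Insert 5 (step 6): P = [2, 3, 4, 5] / [6, 7];  Q = [1, 2, 3, 5] / [4, 6]
  Insert 1 (step 7): P = [1, 3, 4, 5] / [2, 7] / [6];  Q = [1, 2, 3, 5] / [4, 6] / [7]
Final shape: (4, 2, 1).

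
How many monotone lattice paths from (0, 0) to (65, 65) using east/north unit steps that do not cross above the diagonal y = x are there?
C_65 = 1440418573150919668872489894243865350

These NE paths below the diagonal are counted by the Catalan number C_n = (1/(n + 1)) · C(2n, n). For n = 65: C_65 = (1/66) · C(130, 65) = 95067625827960698145584333020095113100/66 = 1440418573150919668872489894243865350.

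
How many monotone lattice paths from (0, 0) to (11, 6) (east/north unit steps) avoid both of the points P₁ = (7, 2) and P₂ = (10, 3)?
Number of paths = 9288

Inclusion–exclusion. Total paths: C(17, 11) = 12376. Through P₁: C(9, 7)·C(8, 4) = 2520. Through P₂: C(13, 10)·C(4, 1) = 1144. Since P₁ is strictly southwest of P₂, a monotone path through both must visit P₁ then P₂; paths through both = C(9, 7)·C(4, 3)·C(4, 1) = 576. Avoid both = 12376 − 2520 − 1144 + 576 = 9288.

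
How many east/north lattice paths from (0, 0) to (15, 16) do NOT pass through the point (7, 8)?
Number of paths = 217721745

Total paths from (0, 0) to (15, 16): C(31, 15) = 300540195. Paths through (7, 8): (paths (0, 0) → (7, 8)) × (paths (7, 8) → (15, 16)) = C(15, 7) · C(16, 8) = 6435 · 12870 = 82818450. Avoidance count = 300540195 − 82818450 = 217721745.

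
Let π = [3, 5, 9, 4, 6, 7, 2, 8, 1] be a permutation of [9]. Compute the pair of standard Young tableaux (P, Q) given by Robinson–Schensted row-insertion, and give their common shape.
P = [1, 4, 6, 7, 8] / [2, 9] / [3] / [5];  Q = [1, 2, 3, 6, 8] / [4, 5] / [7] / [9];  common shape = (5, 2, 1, 1)

Row-insert the values π_1, π_2, … into P one at a time, bumping the leftmost entry strictly greater than the inserted value down to the next row. The recording tableau Q records, in position (i, j), the step at which that cell was added to P.
  Insert 3 (step 1): P = [3];  Q = [1]
  Insert 5 (step 2): P = [3, 5];  Q = [1, 2]
  Insert 9 (step 3): P = [3, 5, 9];  Q = [1, 2, 3]
  Insert 4 (step 4): P = [3, 4, 9] / [5];  Q = [1, 2, 3] / [4]
  Insert 6 (step 5): P = [3, 4, 6] / [5, 9];  Q = [1, 2, 3] / [4, 5]
  Insert 7 (step 6): P = [3, 4, 6, 7] / [5, 9];  Q = [1, 2, 3, 6] / [4, 5]
  Insert 2 (step 7): P = [2, 4, 6, 7] / [3, 9] / [5];  Q = [1, 2, 3, 6] / [4, 5] / [7]
  Insert 8 (step 8): P = [2, 4, 6, 7, 8] / [3, 9] / [5];  Q = [1, 2, 3, 6, 8] / [4, 5] / [7]
  Insert 1 (step 9): P = [1, 4, 6, 7, 8] / [2, 9] / [3] / [5];  Q = [1, 2, 3, 6, 8] / [4, 5] / [7] / [9]
Final shape: (5, 2, 1, 1).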